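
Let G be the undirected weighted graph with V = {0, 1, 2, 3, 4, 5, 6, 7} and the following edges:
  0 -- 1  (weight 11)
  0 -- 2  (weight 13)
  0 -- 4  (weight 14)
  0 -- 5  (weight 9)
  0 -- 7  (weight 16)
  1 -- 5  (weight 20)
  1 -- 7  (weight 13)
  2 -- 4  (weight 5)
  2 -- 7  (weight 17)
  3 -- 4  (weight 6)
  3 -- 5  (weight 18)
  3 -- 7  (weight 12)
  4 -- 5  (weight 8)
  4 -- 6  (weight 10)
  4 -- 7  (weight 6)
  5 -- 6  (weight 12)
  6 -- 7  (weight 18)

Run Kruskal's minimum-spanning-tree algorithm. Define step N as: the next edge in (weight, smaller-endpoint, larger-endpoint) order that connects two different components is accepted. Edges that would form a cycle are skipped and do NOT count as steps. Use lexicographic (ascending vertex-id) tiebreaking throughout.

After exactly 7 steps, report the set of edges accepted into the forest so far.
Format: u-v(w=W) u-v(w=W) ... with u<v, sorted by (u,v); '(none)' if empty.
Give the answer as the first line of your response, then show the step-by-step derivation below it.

0-1(w=11) 0-5(w=9) 2-4(w=5) 3-4(w=6) 4-5(w=8) 4-6(w=10) 4-7(w=6)

step 1: add edge 2-4 (w=5); MST = {2-4(w=5)}
step 2: add edge 3-4 (w=6); MST = {2-4(w=5) 3-4(w=6)}
step 3: add edge 4-7 (w=6); MST = {2-4(w=5) 3-4(w=6) 4-7(w=6)}
step 4: add edge 4-5 (w=8); MST = {2-4(w=5) 3-4(w=6) 4-5(w=8) 4-7(w=6)}
step 5: add edge 0-5 (w=9); MST = {0-5(w=9) 2-4(w=5) 3-4(w=6) 4-5(w=8) 4-7(w=6)}
step 6: add edge 4-6 (w=10); MST = {0-5(w=9) 2-4(w=5) 3-4(w=6) 4-5(w=8) 4-6(w=10) 4-7(w=6)}
step 7: add edge 0-1 (w=11); MST = {0-1(w=11) 0-5(w=9) 2-4(w=5) 3-4(w=6) 4-5(w=8) 4-6(w=10) 4-7(w=6)}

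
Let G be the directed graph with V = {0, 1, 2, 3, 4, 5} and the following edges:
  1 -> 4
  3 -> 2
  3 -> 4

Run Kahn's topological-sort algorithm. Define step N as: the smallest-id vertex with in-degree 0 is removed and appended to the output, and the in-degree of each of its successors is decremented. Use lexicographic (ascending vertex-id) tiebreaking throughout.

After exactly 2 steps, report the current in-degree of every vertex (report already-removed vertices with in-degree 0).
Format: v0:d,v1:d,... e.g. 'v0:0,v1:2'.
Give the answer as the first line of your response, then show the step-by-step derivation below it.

v0:0,v1:0,v2:1,v3:0,v4:1,v5:0

step 1: output 0; order=[0]; indeg=(0,0,1,0,2,0)
step 2: output 1; order=[0,1]; indeg=(0,0,1,0,1,0)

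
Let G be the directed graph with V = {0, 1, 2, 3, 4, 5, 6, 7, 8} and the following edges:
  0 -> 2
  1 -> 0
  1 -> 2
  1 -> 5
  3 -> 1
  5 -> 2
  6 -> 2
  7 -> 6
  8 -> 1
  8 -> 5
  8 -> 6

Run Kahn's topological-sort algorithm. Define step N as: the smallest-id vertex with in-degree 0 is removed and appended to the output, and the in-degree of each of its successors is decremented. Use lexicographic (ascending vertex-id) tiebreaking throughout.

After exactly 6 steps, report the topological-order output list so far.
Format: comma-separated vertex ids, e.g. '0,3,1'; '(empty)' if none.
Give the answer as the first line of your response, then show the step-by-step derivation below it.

3,4,7,8,1,0

step 1: output 3; order=[3]; indeg=(1,1,4,0,0,2,2,0,0)
step 2: output 4; order=[3,4]; indeg=(1,1,4,0,0,2,2,0,0)
step 3: output 7; order=[3,4,7]; indeg=(1,1,4,0,0,2,1,0,0)
step 4: output 8; order=[3,4,7,8]; indeg=(1,0,4,0,0,1,0,0,0)
step 5: output 1; order=[3,4,7,8,1]; indeg=(0,0,3,0,0,0,0,0,0)
step 6: output 0; order=[3,4,7,8,1,0]; indeg=(0,0,2,0,0,0,0,0,0)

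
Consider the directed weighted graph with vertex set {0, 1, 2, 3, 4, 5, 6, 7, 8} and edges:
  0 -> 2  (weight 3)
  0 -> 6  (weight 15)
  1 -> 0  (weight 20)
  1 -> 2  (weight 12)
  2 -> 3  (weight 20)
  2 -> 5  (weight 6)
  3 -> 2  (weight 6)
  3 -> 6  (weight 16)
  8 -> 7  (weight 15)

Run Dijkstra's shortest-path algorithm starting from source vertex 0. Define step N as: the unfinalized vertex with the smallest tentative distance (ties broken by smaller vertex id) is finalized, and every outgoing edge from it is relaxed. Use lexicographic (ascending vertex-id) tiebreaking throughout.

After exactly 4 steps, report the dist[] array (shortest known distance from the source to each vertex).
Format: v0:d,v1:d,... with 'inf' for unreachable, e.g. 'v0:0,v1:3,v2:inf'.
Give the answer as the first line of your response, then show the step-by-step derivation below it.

v0:0,v1:inf,v2:3,v3:23,v4:inf,v5:9,v6:15,v7:inf,v8:inf

step 1: dist = v0:0,v1:inf,v2:3,v3:inf,v4:inf,v5:inf,v6:15,v7:inf,v8:inf
step 2: dist = v0:0,v1:inf,v2:3,v3:23,v4:inf,v5:9,v6:15,v7:inf,v8:inf
step 3: dist = v0:0,v1:inf,v2:3,v3:23,v4:inf,v5:9,v6:15,v7:inf,v8:inf
step 4: dist = v0:0,v1:inf,v2:3,v3:23,v4:inf,v5:9,v6:15,v7:inf,v8:inf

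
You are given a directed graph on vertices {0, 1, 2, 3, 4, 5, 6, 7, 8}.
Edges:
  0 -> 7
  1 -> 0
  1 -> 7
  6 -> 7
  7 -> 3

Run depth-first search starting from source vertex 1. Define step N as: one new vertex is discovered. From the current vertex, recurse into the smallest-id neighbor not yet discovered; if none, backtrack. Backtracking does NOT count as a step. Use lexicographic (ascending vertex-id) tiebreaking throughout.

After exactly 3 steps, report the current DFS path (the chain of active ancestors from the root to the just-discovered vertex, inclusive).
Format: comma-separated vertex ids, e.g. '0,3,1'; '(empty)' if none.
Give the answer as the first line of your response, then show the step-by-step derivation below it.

1,0,7

step 1: discover 1; path=1; order=1
step 2: discover 0; path=1>0; order=1,0
step 3: discover 7; path=1>0>7; order=1,0,7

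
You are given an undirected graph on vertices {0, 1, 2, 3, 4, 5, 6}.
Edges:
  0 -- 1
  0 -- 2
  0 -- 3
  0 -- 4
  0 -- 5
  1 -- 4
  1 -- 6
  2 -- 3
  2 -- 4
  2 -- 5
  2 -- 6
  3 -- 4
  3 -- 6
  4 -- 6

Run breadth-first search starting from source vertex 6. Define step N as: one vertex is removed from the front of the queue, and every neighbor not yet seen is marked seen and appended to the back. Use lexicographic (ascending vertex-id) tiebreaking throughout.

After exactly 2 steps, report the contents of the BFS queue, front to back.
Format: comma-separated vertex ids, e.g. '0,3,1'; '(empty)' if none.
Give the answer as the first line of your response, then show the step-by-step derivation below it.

2,3,4,0

step 1: dequeue 6; queue=[1,2,3,4]; order=6
step 2: dequeue 1; queue=[2,3,4,0]; order=6,1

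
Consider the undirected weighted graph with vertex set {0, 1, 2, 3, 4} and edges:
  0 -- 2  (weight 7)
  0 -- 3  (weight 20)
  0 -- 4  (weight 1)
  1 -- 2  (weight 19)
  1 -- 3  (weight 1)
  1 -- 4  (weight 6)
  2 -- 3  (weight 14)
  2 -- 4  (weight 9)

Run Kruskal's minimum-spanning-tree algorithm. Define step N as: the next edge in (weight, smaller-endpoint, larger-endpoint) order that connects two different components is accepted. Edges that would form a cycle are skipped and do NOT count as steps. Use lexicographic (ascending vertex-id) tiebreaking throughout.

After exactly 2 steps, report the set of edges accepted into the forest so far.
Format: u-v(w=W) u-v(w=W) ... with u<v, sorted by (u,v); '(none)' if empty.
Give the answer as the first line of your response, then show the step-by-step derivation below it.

0-4(w=1) 1-3(w=1)

step 1: add edge 0-4 (w=1); MST = {0-4(w=1)}
step 2: add edge 1-3 (w=1); MST = {0-4(w=1) 1-3(w=1)}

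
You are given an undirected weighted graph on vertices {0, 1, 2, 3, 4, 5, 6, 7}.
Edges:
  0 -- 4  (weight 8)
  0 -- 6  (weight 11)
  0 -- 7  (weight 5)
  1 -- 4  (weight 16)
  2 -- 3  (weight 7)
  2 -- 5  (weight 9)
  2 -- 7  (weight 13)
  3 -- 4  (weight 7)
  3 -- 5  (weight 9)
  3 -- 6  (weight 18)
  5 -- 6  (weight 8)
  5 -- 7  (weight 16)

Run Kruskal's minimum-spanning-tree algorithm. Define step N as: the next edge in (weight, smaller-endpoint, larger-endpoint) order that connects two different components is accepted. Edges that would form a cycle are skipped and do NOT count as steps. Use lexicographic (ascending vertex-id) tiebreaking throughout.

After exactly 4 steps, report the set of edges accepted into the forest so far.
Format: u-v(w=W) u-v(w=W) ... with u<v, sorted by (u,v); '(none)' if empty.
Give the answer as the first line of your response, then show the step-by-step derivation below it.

0-4(w=8) 0-7(w=5) 2-3(w=7) 3-4(w=7)

step 1: add edge 0-7 (w=5); MST = {0-7(w=5)}
step 2: add edge 2-3 (w=7); MST = {0-7(w=5) 2-3(w=7)}
step 3: add edge 3-4 (w=7); MST = {0-7(w=5) 2-3(w=7) 3-4(w=7)}
step 4: add edge 0-4 (w=8); MST = {0-4(w=8) 0-7(w=5) 2-3(w=7) 3-4(w=7)}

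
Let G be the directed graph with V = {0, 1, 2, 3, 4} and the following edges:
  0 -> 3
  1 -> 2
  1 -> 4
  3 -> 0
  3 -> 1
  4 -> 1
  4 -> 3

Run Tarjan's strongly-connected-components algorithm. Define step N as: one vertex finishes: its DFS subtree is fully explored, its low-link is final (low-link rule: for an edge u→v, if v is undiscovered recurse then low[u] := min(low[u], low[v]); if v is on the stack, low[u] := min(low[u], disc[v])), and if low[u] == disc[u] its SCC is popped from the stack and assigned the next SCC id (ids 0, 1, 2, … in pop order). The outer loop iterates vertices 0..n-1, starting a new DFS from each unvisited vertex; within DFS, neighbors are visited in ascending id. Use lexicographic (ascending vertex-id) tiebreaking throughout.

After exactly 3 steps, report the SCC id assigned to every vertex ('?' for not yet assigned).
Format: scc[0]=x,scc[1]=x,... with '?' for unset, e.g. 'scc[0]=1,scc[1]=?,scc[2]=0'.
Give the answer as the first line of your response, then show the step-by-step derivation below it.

scc[0]=?,scc[1]=?,scc[2]=0,scc[3]=?,scc[4]=?

step 1: low=(low[0]=0,low[1]=2,low[2]=3,low[3]=0,low[4]=?); scc=(scc[0]=?,scc[1]=?,scc[2]=0,scc[3]=?,scc[4]=?)
step 2: low=(low[0]=0,low[1]=2,low[2]=3,low[3]=0,low[4]=1); scc=(scc[0]=?,scc[1]=?,scc[2]=0,scc[3]=?,scc[4]=?)
step 3: low=(low[0]=0,low[1]=1,low[2]=3,low[3]=0,low[4]=1); scc=(scc[0]=?,scc[1]=?,scc[2]=0,scc[3]=?,scc[4]=?)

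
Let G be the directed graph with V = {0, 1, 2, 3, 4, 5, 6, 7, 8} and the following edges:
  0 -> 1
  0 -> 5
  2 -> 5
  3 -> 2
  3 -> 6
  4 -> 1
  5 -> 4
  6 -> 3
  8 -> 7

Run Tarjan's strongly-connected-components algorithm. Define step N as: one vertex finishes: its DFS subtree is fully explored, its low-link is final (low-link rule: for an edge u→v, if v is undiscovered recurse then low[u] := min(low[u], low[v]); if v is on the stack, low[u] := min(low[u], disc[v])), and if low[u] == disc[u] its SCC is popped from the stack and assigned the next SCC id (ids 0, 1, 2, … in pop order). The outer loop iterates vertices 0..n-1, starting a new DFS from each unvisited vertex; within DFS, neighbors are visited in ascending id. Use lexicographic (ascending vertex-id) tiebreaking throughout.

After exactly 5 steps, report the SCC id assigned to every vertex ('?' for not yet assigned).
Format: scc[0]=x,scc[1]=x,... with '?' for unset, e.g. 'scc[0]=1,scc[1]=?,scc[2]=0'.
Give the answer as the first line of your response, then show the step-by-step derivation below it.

scc[0]=3,scc[1]=0,scc[2]=4,scc[3]=?,scc[4]=1,scc[5]=2,scc[6]=?,scc[7]=?,scc[8]=?

step 1: low=(low[0]=0,low[1]=1,low[2]=?,low[3]=?,low[4]=?,low[5]=?,low[6]=?,low[7]=?,low[8]=?); scc=(scc[0]=?,scc[1]=0,scc[2]=?,scc[3]=?,scc[4]=?,scc[5]=?,scc[6]=?,scc[7]=?,scc[8]=?)
step 2: low=(low[0]=0,low[1]=1,low[2]=?,low[3]=?,low[4]=3,low[5]=2,low[6]=?,low[7]=?,low[8]=?); scc=(scc[0]=?,scc[1]=0,scc[2]=?,scc[3]=?,scc[4]=1,scc[5]=?,scc[6]=?,scc[7]=?,scc[8]=?)
step 3: low=(low[0]=0,low[1]=1,low[2]=?,low[3]=?,low[4]=3,low[5]=2,low[6]=?,low[7]=?,low[8]=?); scc=(scc[0]=?,scc[1]=0,scc[2]=?,scc[3]=?,scc[4]=1,scc[5]=2,scc[6]=?,scc[7]=?,scc[8]=?)
step 4: low=(low[0]=0,low[1]=1,low[2]=?,low[3]=?,low[4]=3,low[5]=2,low[6]=?,low[7]=?,low[8]=?); scc=(scc[0]=3,scc[1]=0,scc[2]=?,scc[3]=?,scc[4]=1,scc[5]=2,scc[6]=?,scc[7]=?,scc[8]=?)
step 5: low=(low[0]=0,low[1]=1,low[2]=4,low[3]=?,low[4]=3,low[5]=2,low[6]=?,low[7]=?,low[8]=?); scc=(scc[0]=3,scc[1]=0,scc[2]=4,scc[3]=?,scc[4]=1,scc[5]=2,scc[6]=?,scc[7]=?,scc[8]=?)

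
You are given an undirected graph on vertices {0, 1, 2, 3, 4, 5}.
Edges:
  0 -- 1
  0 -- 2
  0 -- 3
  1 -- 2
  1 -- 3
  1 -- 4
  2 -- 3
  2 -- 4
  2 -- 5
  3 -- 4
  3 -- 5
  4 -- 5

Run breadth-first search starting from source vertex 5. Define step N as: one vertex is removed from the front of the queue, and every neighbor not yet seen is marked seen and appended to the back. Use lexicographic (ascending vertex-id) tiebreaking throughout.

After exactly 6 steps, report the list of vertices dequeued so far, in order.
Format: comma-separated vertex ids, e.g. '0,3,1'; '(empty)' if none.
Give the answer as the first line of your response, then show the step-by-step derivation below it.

5,2,3,4,0,1

step 1: dequeue 5; queue=[2,3,4]; order=5
step 2: dequeue 2; queue=[3,4,0,1]; order=5,2
step 3: dequeue 3; queue=[4,0,1]; order=5,2,3
step 4: dequeue 4; queue=[0,1]; order=5,2,3,4
step 5: dequeue 0; queue=[1]; order=5,2,3,4,0
step 6: dequeue 1; queue=[(empty)]; order=5,2,3,4,0,1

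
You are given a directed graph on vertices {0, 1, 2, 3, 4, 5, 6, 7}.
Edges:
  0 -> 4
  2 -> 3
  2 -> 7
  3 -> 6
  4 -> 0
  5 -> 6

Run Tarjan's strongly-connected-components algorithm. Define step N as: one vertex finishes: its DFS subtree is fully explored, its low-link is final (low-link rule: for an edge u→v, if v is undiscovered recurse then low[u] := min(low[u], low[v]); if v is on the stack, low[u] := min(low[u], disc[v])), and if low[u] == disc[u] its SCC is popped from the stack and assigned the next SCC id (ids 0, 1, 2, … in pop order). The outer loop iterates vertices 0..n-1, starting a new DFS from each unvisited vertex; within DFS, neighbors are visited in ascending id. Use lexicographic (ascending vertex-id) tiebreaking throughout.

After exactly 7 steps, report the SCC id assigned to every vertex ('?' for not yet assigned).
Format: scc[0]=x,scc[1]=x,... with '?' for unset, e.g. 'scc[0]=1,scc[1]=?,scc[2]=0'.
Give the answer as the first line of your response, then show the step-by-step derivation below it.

scc[0]=0,scc[1]=1,scc[2]=5,scc[3]=3,scc[4]=0,scc[5]=?,scc[6]=2,scc[7]=4

step 1: low=(low[0]=0,low[1]=?,low[2]=?,low[3]=?,low[4]=0,low[5]=?,low[6]=?,low[7]=?); scc=(scc[0]=?,scc[1]=?,scc[2]=?,scc[3]=?,scc[4]=?,scc[5]=?,scc[6]=?,scc[7]=?)
step 2: low=(low[0]=0,low[1]=?,low[2]=?,low[3]=?,low[4]=0,low[5]=?,low[6]=?,low[7]=?); scc=(scc[0]=0,scc[1]=?,scc[2]=?,scc[3]=?,scc[4]=0,scc[5]=?,scc[6]=?,scc[7]=?)
step 3: low=(low[0]=0,low[1]=2,low[2]=?,low[3]=?,low[4]=0,low[5]=?,low[6]=?,low[7]=?); scc=(scc[0]=0,scc[1]=1,scc[2]=?,scc[3]=?,scc[4]=0,scc[5]=?,scc[6]=?,scc[7]=?)
step 4: low=(low[0]=0,low[1]=2,low[2]=3,low[3]=4,low[4]=0,low[5]=?,low[6]=5,low[7]=?); scc=(scc[0]=0,scc[1]=1,scc[2]=?,scc[3]=?,scc[4]=0,scc[5]=?,scc[6]=2,scc[7]=?)
step 5: low=(low[0]=0,low[1]=2,low[2]=3,low[3]=4,low[4]=0,low[5]=?,low[6]=5,low[7]=?); scc=(scc[0]=0,scc[1]=1,scc[2]=?,scc[3]=3,scc[4]=0,scc[5]=?,scc[6]=2,scc[7]=?)
step 6: low=(low[0]=0,low[1]=2,low[2]=3,low[3]=4,low[4]=0,low[5]=?,low[6]=5,low[7]=6); scc=(scc[0]=0,scc[1]=1,scc[2]=?,scc[3]=3,scc[4]=0,scc[5]=?,scc[6]=2,scc[7]=4)
step 7: low=(low[0]=0,low[1]=2,low[2]=3,low[3]=4,low[4]=0,low[5]=?,low[6]=5,low[7]=6); scc=(scc[0]=0,scc[1]=1,scc[2]=5,scc[3]=3,scc[4]=0,scc[5]=?,scc[6]=2,scc[7]=4)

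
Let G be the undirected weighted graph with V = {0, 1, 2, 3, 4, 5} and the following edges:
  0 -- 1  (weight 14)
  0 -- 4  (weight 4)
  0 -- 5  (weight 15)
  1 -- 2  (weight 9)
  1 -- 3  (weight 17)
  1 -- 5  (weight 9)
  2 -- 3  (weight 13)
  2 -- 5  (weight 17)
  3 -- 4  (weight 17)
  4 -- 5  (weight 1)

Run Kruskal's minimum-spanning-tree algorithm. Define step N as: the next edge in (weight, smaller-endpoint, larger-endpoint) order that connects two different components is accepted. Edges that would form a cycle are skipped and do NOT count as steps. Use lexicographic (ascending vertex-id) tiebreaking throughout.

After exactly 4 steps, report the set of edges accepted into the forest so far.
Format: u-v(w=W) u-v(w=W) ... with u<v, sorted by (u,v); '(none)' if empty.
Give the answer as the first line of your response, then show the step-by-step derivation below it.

0-4(w=4) 1-2(w=9) 1-5(w=9) 4-5(w=1)

step 1: add edge 4-5 (w=1); MST = {4-5(w=1)}
step 2: add edge 0-4 (w=4); MST = {0-4(w=4) 4-5(w=1)}
step 3: add edge 1-2 (w=9); MST = {0-4(w=4) 1-2(w=9) 4-5(w=1)}
step 4: add edge 1-5 (w=9); MST = {0-4(w=4) 1-2(w=9) 1-5(w=9) 4-5(w=1)}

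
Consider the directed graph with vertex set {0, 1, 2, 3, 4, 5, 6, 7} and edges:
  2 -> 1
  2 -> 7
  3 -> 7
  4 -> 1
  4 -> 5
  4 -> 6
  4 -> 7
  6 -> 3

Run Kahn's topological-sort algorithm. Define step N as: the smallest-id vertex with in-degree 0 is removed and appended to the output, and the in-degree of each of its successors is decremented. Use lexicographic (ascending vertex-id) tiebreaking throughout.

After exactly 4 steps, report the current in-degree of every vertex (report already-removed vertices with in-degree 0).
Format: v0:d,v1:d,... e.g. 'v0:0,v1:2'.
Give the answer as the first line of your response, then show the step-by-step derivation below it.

v0:0,v1:0,v2:0,v3:1,v4:0,v5:0,v6:0,v7:1

step 1: output 0; order=[0]; indeg=(0,2,0,1,0,1,1,3)
step 2: output 2; order=[0,2]; indeg=(0,1,0,1,0,1,1,2)
step 3: output 4; order=[0,2,4]; indeg=(0,0,0,1,0,0,0,1)
step 4: output 1; order=[0,2,4,1]; indeg=(0,0,0,1,0,0,0,1)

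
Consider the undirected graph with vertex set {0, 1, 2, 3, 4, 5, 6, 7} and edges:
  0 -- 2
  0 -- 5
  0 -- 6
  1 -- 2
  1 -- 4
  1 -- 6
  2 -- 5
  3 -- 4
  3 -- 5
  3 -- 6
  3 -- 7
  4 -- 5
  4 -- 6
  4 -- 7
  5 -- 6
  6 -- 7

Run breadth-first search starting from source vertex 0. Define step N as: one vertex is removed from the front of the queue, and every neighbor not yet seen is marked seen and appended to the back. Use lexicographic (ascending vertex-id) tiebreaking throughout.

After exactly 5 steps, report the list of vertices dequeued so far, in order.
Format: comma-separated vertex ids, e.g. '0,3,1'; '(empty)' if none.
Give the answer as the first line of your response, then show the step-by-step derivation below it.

0,2,5,6,1

step 1: dequeue 0; queue=[2,5,6]; order=0
step 2: dequeue 2; queue=[5,6,1]; order=0,2
step 3: dequeue 5; queue=[6,1,3,4]; order=0,2,5
step 4: dequeue 6; queue=[1,3,4,7]; order=0,2,5,6
step 5: dequeue 1; queue=[3,4,7]; order=0,2,5,6,1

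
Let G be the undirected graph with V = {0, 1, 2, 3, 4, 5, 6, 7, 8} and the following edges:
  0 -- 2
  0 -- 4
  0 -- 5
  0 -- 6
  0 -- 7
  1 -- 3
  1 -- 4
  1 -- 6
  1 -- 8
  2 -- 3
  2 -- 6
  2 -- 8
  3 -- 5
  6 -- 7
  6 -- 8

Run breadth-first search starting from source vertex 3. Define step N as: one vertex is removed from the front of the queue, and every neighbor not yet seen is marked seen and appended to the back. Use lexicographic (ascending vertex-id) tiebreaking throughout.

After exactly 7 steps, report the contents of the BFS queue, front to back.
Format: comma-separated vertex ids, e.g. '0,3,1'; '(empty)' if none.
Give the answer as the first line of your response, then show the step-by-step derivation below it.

0,7

step 1: dequeue 3; queue=[1,2,5]; order=3
step 2: dequeue 1; queue=[2,5,4,6,8]; order=3,1
step 3: dequeue 2; queue=[5,4,6,8,0]; order=3,1,2
step 4: dequeue 5; queue=[4,6,8,0]; order=3,1,2,5
step 5: dequeue 4; queue=[6,8,0]; order=3,1,2,5,4
step 6: dequeue 6; queue=[8,0,7]; order=3,1,2,5,4,6
step 7: dequeue 8; queue=[0,7]; order=3,1,2,5,4,6,8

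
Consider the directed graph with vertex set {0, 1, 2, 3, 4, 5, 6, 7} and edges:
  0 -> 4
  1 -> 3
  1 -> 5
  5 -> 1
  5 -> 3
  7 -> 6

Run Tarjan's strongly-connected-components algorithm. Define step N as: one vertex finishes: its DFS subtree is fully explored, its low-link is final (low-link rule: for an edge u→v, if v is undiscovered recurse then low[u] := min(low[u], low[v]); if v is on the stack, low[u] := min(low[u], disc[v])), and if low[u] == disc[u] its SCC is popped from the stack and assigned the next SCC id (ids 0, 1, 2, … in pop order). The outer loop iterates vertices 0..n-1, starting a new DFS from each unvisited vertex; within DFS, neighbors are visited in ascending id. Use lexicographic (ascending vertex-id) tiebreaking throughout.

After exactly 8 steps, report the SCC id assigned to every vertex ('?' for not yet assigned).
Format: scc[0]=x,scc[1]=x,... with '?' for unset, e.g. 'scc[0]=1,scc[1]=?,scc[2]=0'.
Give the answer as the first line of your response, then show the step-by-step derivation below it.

scc[0]=1,scc[1]=3,scc[2]=4,scc[3]=2,scc[4]=0,scc[5]=3,scc[6]=5,scc[7]=6

step 1: low=(low[0]=0,low[1]=?,low[2]=?,low[3]=?,low[4]=1,low[5]=?,low[6]=?,low[7]=?); scc=(scc[0]=?,scc[1]=?,scc[2]=?,scc[3]=?,scc[4]=0,scc[5]=?,scc[6]=?,scc[7]=?)
step 2: low=(low[0]=0,low[1]=?,low[2]=?,low[3]=?,low[4]=1,low[5]=?,low[6]=?,low[7]=?); scc=(scc[0]=1,scc[1]=?,scc[2]=?,scc[3]=?,scc[4]=0,scc[5]=?,scc[6]=?,scc[7]=?)
step 3: low=(low[0]=0,low[1]=2,low[2]=?,low[3]=3,low[4]=1,low[5]=?,low[6]=?,low[7]=?); scc=(scc[0]=1,scc[1]=?,scc[2]=?,scc[3]=2,scc[4]=0,scc[5]=?,scc[6]=?,scc[7]=?)
step 4: low=(low[0]=0,low[1]=2,low[2]=?,low[3]=3,low[4]=1,low[5]=2,low[6]=?,low[7]=?); scc=(scc[0]=1,scc[1]=?,scc[2]=?,scc[3]=2,scc[4]=0,scc[5]=?,scc[6]=?,scc[7]=?)
step 5: low=(low[0]=0,low[1]=2,low[2]=?,low[3]=3,low[4]=1,low[5]=2,low[6]=?,low[7]=?); scc=(scc[0]=1,scc[1]=3,scc[2]=?,scc[3]=2,scc[4]=0,scc[5]=3,scc[6]=?,scc[7]=?)
step 6: low=(low[0]=0,low[1]=2,low[2]=5,low[3]=3,low[4]=1,low[5]=2,low[6]=?,low[7]=?); scc=(scc[0]=1,scc[1]=3,scc[2]=4,scc[3]=2,scc[4]=0,scc[5]=3,scc[6]=?,scc[7]=?)
step 7: low=(low[0]=0,low[1]=2,low[2]=5,low[3]=3,low[4]=1,low[5]=2,low[6]=6,low[7]=?); scc=(scc[0]=1,scc[1]=3,scc[2]=4,scc[3]=2,scc[4]=0,scc[5]=3,scc[6]=5,scc[7]=?)
step 8: low=(low[0]=0,low[1]=2,low[2]=5,low[3]=3,low[4]=1,low[5]=2,low[6]=6,low[7]=7); scc=(scc[0]=1,scc[1]=3,scc[2]=4,scc[3]=2,scc[4]=0,scc[5]=3,scc[6]=5,scc[7]=6)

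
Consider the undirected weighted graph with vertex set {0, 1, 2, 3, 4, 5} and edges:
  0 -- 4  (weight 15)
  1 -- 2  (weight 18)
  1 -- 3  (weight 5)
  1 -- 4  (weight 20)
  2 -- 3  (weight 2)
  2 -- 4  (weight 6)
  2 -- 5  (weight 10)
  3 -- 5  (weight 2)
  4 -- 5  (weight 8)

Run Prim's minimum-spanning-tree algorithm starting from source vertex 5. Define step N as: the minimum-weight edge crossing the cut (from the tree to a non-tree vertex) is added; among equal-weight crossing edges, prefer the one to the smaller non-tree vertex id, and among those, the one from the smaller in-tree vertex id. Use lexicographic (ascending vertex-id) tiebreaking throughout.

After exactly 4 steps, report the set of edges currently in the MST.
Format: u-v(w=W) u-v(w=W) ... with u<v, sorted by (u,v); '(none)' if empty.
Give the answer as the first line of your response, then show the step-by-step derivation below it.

1-3(w=5) 2-3(w=2) 2-4(w=6) 3-5(w=2)

step 1: add edge 3-5 (w=2); MST = {3-5(w=2)}
step 2: add edge 2-3 (w=2); MST = {2-3(w=2) 3-5(w=2)}
step 3: add edge 1-3 (w=5); MST = {1-3(w=5) 2-3(w=2) 3-5(w=2)}
step 4: add edge 2-4 (w=6); MST = {1-3(w=5) 2-3(w=2) 2-4(w=6) 3-5(w=2)}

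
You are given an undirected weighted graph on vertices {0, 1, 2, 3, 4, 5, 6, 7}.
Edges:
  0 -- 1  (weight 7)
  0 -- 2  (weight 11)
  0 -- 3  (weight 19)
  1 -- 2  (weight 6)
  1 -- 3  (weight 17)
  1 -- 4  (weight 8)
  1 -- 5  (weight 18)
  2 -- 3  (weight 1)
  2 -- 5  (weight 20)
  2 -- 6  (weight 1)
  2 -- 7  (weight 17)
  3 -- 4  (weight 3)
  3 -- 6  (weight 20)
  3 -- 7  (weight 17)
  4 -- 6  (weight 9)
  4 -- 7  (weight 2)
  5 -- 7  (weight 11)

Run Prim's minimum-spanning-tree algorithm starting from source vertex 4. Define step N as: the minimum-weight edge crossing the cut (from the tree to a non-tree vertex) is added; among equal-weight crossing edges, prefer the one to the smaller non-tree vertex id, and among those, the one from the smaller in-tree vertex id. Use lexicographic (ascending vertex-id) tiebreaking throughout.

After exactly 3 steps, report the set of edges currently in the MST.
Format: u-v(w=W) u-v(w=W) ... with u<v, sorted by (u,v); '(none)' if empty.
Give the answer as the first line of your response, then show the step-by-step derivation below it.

2-3(w=1) 3-4(w=3) 4-7(w=2)

step 1: add edge 4-7 (w=2); MST = {4-7(w=2)}
step 2: add edge 3-4 (w=3); MST = {3-4(w=3) 4-7(w=2)}
step 3: add edge 2-3 (w=1); MST = {2-3(w=1) 3-4(w=3) 4-7(w=2)}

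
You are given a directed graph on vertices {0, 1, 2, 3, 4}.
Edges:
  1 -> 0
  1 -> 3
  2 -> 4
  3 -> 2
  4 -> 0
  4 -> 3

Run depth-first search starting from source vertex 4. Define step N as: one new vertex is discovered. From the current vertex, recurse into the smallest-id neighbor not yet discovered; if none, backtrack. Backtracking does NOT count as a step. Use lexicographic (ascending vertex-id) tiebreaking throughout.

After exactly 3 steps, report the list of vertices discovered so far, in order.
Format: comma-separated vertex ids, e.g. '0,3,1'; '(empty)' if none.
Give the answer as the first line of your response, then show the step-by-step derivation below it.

4,0,3

step 1: discover 4; path=4; order=4
step 2: discover 0; path=4>0; order=4,0
step 3: discover 3; path=4>3; order=4,0,3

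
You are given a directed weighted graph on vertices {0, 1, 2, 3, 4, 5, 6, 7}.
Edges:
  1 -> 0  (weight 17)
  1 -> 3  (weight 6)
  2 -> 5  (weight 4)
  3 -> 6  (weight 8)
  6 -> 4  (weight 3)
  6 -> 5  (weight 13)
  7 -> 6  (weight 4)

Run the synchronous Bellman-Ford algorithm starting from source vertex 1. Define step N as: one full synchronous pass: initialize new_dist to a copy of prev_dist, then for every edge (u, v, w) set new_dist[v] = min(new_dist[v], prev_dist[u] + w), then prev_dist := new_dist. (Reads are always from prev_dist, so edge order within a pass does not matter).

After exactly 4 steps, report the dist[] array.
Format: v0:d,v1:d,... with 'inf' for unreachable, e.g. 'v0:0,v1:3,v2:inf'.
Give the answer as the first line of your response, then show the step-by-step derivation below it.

v0:17,v1:0,v2:inf,v3:6,v4:17,v5:27,v6:14,v7:inf

step 1: dist = v0:17,v1:0,v2:inf,v3:6,v4:inf,v5:inf,v6:inf,v7:inf
step 2: dist = v0:17,v1:0,v2:inf,v3:6,v4:inf,v5:inf,v6:14,v7:inf
step 3: dist = v0:17,v1:0,v2:inf,v3:6,v4:17,v5:27,v6:14,v7:inf
step 4: dist = v0:17,v1:0,v2:inf,v3:6,v4:17,v5:27,v6:14,v7:inf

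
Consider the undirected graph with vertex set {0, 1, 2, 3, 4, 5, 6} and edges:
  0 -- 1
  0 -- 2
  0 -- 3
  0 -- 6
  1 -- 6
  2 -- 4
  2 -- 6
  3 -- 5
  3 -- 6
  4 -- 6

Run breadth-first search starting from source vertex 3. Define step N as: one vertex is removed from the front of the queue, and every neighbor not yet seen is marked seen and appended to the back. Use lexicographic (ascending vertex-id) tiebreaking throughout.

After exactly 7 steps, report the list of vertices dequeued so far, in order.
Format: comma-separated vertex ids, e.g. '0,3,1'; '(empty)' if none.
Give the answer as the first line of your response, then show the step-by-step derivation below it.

3,0,5,6,1,2,4

step 1: dequeue 3; queue=[0,5,6]; order=3
step 2: dequeue 0; queue=[5,6,1,2]; order=3,0
step 3: dequeue 5; queue=[6,1,2]; order=3,0,5
step 4: dequeue 6; queue=[1,2,4]; order=3,0,5,6
step 5: dequeue 1; queue=[2,4]; order=3,0,5,6,1
step 6: dequeue 2; queue=[4]; order=3,0,5,6,1,2
step 7: dequeue 4; queue=[(empty)]; order=3,0,5,6,1,2,4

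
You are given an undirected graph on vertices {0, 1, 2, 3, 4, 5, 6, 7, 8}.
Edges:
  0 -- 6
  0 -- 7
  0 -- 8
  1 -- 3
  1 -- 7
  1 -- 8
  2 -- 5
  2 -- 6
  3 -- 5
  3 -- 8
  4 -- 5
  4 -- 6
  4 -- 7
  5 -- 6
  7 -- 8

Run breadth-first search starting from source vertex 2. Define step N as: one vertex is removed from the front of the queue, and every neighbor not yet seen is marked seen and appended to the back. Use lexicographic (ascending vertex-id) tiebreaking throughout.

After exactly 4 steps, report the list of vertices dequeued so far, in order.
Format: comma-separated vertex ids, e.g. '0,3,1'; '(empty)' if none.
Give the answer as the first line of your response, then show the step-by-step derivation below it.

2,5,6,3

step 1: dequeue 2; queue=[5,6]; order=2
step 2: dequeue 5; queue=[6,3,4]; order=2,5
step 3: dequeue 6; queue=[3,4,0]; order=2,5,6
step 4: dequeue 3; queue=[4,0,1,8]; order=2,5,6,3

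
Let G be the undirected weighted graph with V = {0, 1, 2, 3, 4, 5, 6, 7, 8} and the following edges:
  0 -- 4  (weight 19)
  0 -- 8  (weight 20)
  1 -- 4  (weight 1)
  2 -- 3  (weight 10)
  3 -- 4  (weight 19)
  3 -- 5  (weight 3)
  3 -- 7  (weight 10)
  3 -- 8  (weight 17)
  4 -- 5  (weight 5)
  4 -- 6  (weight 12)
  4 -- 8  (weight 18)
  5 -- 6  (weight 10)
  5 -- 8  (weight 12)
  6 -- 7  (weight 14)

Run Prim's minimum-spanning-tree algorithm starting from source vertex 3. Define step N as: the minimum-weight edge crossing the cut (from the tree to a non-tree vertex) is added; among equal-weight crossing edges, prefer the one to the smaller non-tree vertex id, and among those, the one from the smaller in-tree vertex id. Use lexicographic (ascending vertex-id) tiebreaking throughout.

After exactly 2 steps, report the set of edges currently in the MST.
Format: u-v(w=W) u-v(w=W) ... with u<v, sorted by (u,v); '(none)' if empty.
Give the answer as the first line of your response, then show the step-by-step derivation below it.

3-5(w=3) 4-5(w=5)

step 1: add edge 3-5 (w=3); MST = {3-5(w=3)}
step 2: add edge 4-5 (w=5); MST = {3-5(w=3) 4-5(w=5)}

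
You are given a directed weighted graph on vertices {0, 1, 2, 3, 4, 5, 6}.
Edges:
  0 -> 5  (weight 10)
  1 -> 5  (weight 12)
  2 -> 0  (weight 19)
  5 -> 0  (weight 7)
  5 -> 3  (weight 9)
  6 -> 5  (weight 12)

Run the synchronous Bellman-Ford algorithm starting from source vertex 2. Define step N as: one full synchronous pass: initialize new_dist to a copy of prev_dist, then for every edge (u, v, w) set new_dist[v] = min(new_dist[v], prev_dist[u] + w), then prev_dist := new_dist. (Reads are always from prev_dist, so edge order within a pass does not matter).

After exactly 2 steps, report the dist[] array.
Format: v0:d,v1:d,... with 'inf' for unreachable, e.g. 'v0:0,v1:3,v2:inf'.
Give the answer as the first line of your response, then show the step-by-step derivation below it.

v0:19,v1:inf,v2:0,v3:inf,v4:inf,v5:29,v6:inf

step 1: dist = v0:19,v1:inf,v2:0,v3:inf,v4:inf,v5:inf,v6:inf
step 2: dist = v0:19,v1:inf,v2:0,v3:inf,v4:inf,v5:29,v6:inf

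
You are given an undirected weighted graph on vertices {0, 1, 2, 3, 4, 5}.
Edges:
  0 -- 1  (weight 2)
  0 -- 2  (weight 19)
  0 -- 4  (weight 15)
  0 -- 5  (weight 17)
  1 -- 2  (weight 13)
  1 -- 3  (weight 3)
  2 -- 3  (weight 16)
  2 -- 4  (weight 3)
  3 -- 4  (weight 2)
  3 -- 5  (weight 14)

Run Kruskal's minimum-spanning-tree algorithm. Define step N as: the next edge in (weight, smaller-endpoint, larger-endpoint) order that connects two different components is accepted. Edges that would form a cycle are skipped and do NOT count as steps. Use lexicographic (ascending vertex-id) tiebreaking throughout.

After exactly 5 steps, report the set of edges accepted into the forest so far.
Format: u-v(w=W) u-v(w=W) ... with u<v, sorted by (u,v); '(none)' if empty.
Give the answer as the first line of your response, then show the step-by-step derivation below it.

0-1(w=2) 1-3(w=3) 2-4(w=3) 3-4(w=2) 3-5(w=14)

step 1: add edge 0-1 (w=2); MST = {0-1(w=2)}
step 2: add edge 3-4 (w=2); MST = {0-1(w=2) 3-4(w=2)}
step 3: add edge 1-3 (w=3); MST = {0-1(w=2) 1-3(w=3) 3-4(w=2)}
step 4: add edge 2-4 (w=3); MST = {0-1(w=2) 1-3(w=3) 2-4(w=3) 3-4(w=2)}
step 5: add edge 3-5 (w=14); MST = {0-1(w=2) 1-3(w=3) 2-4(w=3) 3-4(w=2) 3-5(w=14)}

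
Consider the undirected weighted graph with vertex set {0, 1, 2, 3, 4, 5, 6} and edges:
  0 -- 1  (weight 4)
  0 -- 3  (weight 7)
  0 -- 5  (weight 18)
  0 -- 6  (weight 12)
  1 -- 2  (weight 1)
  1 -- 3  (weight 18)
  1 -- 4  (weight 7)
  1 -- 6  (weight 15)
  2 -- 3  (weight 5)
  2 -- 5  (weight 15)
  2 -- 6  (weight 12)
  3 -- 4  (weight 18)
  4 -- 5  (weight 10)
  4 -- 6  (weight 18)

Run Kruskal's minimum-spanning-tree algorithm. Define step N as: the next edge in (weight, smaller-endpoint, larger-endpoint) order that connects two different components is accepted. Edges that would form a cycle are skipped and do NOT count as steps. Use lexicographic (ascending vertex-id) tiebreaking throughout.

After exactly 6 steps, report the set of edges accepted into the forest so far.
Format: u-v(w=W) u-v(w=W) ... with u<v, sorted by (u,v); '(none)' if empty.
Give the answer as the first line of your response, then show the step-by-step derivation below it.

0-1(w=4) 0-6(w=12) 1-2(w=1) 1-4(w=7) 2-3(w=5) 4-5(w=10)

step 1: add edge 1-2 (w=1); MST = {1-2(w=1)}
step 2: add edge 0-1 (w=4); MST = {0-1(w=4) 1-2(w=1)}
step 3: add edge 2-3 (w=5); MST = {0-1(w=4) 1-2(w=1) 2-3(w=5)}
step 4: add edge 1-4 (w=7); MST = {0-1(w=4) 1-2(w=1) 1-4(w=7) 2-3(w=5)}
step 5: add edge 4-5 (w=10); MST = {0-1(w=4) 1-2(w=1) 1-4(w=7) 2-3(w=5) 4-5(w=10)}
step 6: add edge 0-6 (w=12); MST = {0-1(w=4) 0-6(w=12) 1-2(w=1) 1-4(w=7) 2-3(w=5) 4-5(w=10)}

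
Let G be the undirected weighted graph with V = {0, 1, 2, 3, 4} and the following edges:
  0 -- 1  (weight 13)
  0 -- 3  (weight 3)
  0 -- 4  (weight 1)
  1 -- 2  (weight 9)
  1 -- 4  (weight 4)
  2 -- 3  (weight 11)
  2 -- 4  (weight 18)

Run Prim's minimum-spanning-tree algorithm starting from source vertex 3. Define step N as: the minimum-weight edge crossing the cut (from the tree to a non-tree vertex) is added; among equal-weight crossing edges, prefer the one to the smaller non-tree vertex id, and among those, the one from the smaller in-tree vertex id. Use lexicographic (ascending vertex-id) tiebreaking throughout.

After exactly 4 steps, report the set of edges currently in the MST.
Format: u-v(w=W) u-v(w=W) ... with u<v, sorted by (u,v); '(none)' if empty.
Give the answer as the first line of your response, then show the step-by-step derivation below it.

0-3(w=3) 0-4(w=1) 1-2(w=9) 1-4(w=4)

step 1: add edge 0-3 (w=3); MST = {0-3(w=3)}
step 2: add edge 0-4 (w=1); MST = {0-3(w=3) 0-4(w=1)}
step 3: add edge 1-4 (w=4); MST = {0-3(w=3) 0-4(w=1) 1-4(w=4)}
step 4: add edge 1-2 (w=9); MST = {0-3(w=3) 0-4(w=1) 1-2(w=9) 1-4(w=4)}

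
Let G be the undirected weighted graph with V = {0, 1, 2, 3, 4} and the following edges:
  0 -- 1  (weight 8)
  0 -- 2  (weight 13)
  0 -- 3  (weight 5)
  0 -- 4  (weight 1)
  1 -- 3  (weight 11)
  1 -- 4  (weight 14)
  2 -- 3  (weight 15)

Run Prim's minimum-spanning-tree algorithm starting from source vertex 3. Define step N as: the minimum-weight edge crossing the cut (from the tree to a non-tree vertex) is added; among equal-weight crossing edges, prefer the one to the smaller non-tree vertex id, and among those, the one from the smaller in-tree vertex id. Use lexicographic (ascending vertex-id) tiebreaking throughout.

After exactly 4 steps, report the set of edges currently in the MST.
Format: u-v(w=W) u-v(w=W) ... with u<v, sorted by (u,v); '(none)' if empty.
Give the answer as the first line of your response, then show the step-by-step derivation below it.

0-1(w=8) 0-2(w=13) 0-3(w=5) 0-4(w=1)

step 1: add edge 0-3 (w=5); MST = {0-3(w=5)}
step 2: add edge 0-4 (w=1); MST = {0-3(w=5) 0-4(w=1)}
step 3: add edge 0-1 (w=8); MST = {0-1(w=8) 0-3(w=5) 0-4(w=1)}
step 4: add edge 0-2 (w=13); MST = {0-1(w=8) 0-2(w=13) 0-3(w=5) 0-4(w=1)}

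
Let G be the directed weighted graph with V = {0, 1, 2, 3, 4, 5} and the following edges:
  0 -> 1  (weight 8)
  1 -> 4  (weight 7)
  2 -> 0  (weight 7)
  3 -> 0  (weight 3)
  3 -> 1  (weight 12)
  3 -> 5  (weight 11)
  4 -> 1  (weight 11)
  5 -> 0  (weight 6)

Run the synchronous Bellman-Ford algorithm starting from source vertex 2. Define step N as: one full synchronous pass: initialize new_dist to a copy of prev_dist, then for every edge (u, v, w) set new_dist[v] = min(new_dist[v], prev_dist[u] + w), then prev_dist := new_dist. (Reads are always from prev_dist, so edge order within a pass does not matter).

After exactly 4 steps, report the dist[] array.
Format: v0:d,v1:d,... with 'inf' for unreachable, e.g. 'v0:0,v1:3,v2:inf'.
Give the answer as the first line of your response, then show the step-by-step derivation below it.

v0:7,v1:15,v2:0,v3:inf,v4:22,v5:inf

step 1: dist = v0:7,v1:inf,v2:0,v3:inf,v4:inf,v5:inf
step 2: dist = v0:7,v1:15,v2:0,v3:inf,v4:inf,v5:inf
step 3: dist = v0:7,v1:15,v2:0,v3:inf,v4:22,v5:inf
step 4: dist = v0:7,v1:15,v2:0,v3:inf,v4:22,v5:inf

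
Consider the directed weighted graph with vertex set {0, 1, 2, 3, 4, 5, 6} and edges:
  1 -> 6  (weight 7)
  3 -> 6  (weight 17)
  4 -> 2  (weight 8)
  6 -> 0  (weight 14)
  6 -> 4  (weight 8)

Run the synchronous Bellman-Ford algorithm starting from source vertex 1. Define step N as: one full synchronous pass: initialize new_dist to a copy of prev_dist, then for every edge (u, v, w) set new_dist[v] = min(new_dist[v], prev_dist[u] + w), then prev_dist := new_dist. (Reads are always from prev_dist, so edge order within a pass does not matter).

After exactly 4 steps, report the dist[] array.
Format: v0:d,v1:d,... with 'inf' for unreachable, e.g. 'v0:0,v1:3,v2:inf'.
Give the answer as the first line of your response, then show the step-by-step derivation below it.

v0:21,v1:0,v2:23,v3:inf,v4:15,v5:inf,v6:7

step 1: dist = v0:inf,v1:0,v2:inf,v3:inf,v4:inf,v5:inf,v6:7
step 2: dist = v0:21,v1:0,v2:inf,v3:inf,v4:15,v5:inf,v6:7
step 3: dist = v0:21,v1:0,v2:23,v3:inf,v4:15,v5:inf,v6:7
step 4: dist = v0:21,v1:0,v2:23,v3:inf,v4:15,v5:inf,v6:7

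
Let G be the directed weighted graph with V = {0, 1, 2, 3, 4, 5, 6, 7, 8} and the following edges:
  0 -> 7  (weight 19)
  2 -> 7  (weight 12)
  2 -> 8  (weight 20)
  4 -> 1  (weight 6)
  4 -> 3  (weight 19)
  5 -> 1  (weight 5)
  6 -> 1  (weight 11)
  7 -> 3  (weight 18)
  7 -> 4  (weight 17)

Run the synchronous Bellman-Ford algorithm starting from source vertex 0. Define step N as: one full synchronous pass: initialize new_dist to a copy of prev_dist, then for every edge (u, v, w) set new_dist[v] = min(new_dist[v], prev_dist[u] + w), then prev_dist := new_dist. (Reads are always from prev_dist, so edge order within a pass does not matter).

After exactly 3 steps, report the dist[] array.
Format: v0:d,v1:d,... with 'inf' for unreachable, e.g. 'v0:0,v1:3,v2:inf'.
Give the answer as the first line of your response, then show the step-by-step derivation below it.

v0:0,v1:42,v2:inf,v3:37,v4:36,v5:inf,v6:inf,v7:19,v8:inf

step 1: dist = v0:0,v1:inf,v2:inf,v3:inf,v4:inf,v5:inf,v6:inf,v7:19,v8:inf
step 2: dist = v0:0,v1:inf,v2:inf,v3:37,v4:36,v5:inf,v6:inf,v7:19,v8:inf
step 3: dist = v0:0,v1:42,v2:inf,v3:37,v4:36,v5:inf,v6:inf,v7:19,v8:inf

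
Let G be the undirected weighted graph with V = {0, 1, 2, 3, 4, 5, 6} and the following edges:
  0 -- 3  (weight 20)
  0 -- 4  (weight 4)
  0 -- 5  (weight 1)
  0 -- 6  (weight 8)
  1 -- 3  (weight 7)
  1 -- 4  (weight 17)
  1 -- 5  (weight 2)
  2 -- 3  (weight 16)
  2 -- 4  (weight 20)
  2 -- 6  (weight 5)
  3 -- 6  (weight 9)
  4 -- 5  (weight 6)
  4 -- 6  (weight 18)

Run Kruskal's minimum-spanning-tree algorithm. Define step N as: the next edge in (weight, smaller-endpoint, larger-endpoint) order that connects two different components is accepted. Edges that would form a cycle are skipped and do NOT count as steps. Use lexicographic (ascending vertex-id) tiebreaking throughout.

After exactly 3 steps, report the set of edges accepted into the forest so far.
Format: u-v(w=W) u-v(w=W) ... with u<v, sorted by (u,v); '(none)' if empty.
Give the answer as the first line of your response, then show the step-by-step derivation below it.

0-4(w=4) 0-5(w=1) 1-5(w=2)

step 1: add edge 0-5 (w=1); MST = {0-5(w=1)}
step 2: add edge 1-5 (w=2); MST = {0-5(w=1) 1-5(w=2)}
step 3: add edge 0-4 (w=4); MST = {0-4(w=4) 0-5(w=1) 1-5(w=2)}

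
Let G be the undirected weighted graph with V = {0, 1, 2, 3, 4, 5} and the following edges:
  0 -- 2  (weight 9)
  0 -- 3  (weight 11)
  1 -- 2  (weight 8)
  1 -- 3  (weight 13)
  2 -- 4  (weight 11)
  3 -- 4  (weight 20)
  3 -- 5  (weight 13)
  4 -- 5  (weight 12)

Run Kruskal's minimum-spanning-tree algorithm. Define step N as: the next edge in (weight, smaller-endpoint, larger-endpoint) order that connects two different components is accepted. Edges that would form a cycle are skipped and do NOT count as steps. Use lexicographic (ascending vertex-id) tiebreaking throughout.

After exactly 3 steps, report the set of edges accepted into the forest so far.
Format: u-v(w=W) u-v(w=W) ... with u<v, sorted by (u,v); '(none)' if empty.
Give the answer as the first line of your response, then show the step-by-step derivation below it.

0-2(w=9) 0-3(w=11) 1-2(w=8)

step 1: add edge 1-2 (w=8); MST = {1-2(w=8)}
step 2: add edge 0-2 (w=9); MST = {0-2(w=9) 1-2(w=8)}
step 3: add edge 0-3 (w=11); MST = {0-2(w=9) 0-3(w=11) 1-2(w=8)}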